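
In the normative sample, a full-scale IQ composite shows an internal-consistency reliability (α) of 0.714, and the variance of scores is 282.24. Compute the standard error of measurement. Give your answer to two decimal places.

8.98

SD = √282.24 = 16.80000
SEM = 16.80000 · √(1 − 0.71400) = 16.80000 · √0.28600 ≃ 16.80000 · 0.53479 ≃ 8.98447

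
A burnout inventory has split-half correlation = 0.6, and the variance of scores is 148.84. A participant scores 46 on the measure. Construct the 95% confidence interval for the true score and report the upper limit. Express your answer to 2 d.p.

57.96

SD = √148.84 = 12.2000
Spearman-Brown: r = 2(0.6) / (1 + 0.6) = 1.2000 / 1.6000 ≈ 0.7500
SEM = 12.2000 × √(1 − 0.7500) = 12.2000 × √0.2500 ≈ 12.2000 × 0.5000 ≈ 6.1000
1.96 × SEM ≈ 11.9560
Upper bound: 46 + 11.9560 = 57.9560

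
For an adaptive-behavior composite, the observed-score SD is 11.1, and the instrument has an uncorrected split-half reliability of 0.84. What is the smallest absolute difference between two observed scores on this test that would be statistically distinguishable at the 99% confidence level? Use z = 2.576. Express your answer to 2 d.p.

Spearman-Brown: r = 2(0.84) / (1 + 0.84) = 1.680 / 1.840 ≈ 0.913
The standard error of measurement is 11.100*√(1 − 0.913) ≈ 11.100*0.295 ≈ 3.273.
Standard error of the difference = 3.273·√2 ≈ 4.629
Smallest detectable difference = 2.576*4.629 ≈ 11.924

11.92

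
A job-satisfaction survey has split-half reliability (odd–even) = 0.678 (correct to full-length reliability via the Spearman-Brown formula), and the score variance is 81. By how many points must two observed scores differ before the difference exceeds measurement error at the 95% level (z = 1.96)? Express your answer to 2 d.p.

σ = 81^(1/2) = 9.00000
Spearman-Brown: r = 2(0.678) / (1 + 0.678) = 1.35600 / 1.67800 ≈ 0.80810
The standard error of measurement is 9.00000*√(1 − 0.80810) ≈ 9.00000*0.43806 ≈ 3.94253.
SE_diff = √2 * SEM ≈ 5.57557
Minimum reliable difference = 1.96 * SE_diff ≈ 1.96 * 5.57557 ≈ 10.92812

10.93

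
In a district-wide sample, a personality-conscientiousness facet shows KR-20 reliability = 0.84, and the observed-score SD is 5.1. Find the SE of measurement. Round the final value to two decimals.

SEM = 5.10000 · √(1 − 0.84000) = 5.10000 · √0.16000 ≃ 5.10000 · 0.40000 ≃ 2.04000

2.04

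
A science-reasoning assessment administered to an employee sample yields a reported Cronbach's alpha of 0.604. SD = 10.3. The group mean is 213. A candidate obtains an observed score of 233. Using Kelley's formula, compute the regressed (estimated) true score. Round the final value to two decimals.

Estimated true score = 0.6040×233 + (1 − 0.6040)×213 ≈ 225.0800

225.08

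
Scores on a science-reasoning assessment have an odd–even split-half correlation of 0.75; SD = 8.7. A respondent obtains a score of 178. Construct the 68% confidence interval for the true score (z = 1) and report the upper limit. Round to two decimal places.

r_full = 2·0.75 / (1 + 0.75) ≈ 0.8571
SEM = 8.7000 * √(1 − 0.8571) = 8.7000 * √0.1429 ≈ 8.7000 * 0.3780 ≈ 3.2883
1 * SEM ≈ 3.2883
Upper bound: 178 + 3.2883 = 181.2883

181.29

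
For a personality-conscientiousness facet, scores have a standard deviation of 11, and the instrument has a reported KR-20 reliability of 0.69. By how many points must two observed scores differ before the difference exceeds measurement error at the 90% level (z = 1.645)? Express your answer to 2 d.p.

The standard error of measurement is 11.0000*√(1 − 0.6900) ≈ 11.0000*0.5568 ≈ 6.1245.
SE_diff = √2 * SEM ≈ 8.6614
Minimum reliable difference = 1.645 * SE_diff ≈ 1.645 * 8.6614 ≈ 14.2480

14.25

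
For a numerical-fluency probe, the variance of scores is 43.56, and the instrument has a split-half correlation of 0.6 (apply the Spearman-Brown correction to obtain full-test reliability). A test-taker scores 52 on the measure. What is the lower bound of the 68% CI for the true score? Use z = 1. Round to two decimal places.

48.70

SD = √43.56 ≈ 6.6000
Full-length reliability (Spearman-Brown) = 2(0.6)/(1+0.6) ≈ 0.7500
SEM = 6.6000 * √(1 − 0.7500) = 6.6000 * √0.2500 ≈ 6.6000 * 0.5000 ≈ 3.3000
Margin = 1 * 3.3000 ≈ 3.3000
Lower limit = 52 − 3.3000 ≈ 48.7000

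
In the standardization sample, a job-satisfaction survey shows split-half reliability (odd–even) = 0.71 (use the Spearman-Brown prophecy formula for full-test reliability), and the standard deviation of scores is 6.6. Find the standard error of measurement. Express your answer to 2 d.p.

r_full = 2·0.71 / (1 + 0.71) ≈ 0.83041
The standard error of measurement is 6.60000·√(1 − 0.83041) ≈ 6.60000·0.41181 ≈ 2.71797.

2.72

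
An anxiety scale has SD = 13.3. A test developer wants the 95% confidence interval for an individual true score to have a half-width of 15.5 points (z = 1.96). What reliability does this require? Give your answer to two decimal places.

Required SEM = 15.5 / 1.96 ≈ 7.908
r = 1 − (7.908/13.3)² ≈ 1 − 0.354 ≈ 0.646

0.65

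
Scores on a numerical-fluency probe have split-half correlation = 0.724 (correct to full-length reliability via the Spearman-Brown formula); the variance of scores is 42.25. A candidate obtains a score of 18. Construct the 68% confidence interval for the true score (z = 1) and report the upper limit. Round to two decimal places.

SD = √42.25 = 6.50000
Full-length reliability (Spearman-Brown) = 2(0.724)/(1+0.724) ≈ 0.83991
SEM = 6.50000 * √(1 − 0.83991) = 6.50000 * √0.16009 ≈ 6.50000 * 0.40012 ≈ 2.60075
1 * SEM ≈ 2.60075
Upper bound: 18 + 2.60075 = 20.60075

20.60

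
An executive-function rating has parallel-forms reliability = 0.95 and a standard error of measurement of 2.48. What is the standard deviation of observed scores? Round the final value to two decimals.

SD = 2.48 / √(1 − 0.95) ≈ 11.091

11.09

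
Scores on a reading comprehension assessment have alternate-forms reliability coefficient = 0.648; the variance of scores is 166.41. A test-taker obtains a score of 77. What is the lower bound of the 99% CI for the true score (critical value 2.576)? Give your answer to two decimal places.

57.28

SD = √166.41 ≈ 12.90000
The standard error of measurement is 12.90000·√(1 − 0.64800) ≈ 12.90000·0.59330 ≈ 7.65352.
Half-width = 2.576·7.65352 ≈ 19.71546
Lower limit = 77 − 19.71546 ≈ 57.28454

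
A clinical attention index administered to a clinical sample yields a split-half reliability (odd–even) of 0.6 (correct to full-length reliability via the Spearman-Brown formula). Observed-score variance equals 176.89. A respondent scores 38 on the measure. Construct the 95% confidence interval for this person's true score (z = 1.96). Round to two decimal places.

SD = √176.89 ≃ 13.30000
Full-length reliability (Spearman-Brown) = 2(0.6)/(1+0.6) ≃ 0.75000
The standard error of measurement is 13.30000×√(1 − 0.75000) ≃ 13.30000×0.50000 ≃ 6.65000.
Margin = 1.96 × 6.65000 ≃ 13.03400
95% CI: 38 ± 13.03400 = [24.96600, 51.03400]

[24.97, 51.03]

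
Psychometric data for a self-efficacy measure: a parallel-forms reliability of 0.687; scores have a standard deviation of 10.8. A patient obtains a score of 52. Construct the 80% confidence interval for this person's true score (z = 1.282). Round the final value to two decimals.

SEM = 10.8000 * √(1 − 0.6870) = 10.8000 * √0.3130 ≃ 10.8000 * 0.5595 ≃ 6.0422
Half-width = 1.282*6.0422 ≃ 7.7461
Interval: (44.2539, 59.7461)

[44.25, 59.75]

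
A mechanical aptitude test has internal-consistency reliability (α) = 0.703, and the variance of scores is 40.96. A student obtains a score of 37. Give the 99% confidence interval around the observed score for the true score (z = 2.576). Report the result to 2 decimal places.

SD = √40.96 ≈ 6.4000
The standard error of measurement is 6.4000×√(1 − 0.7030) ≈ 6.4000×0.5450 ≈ 3.4879.
Half-width = 2.576×3.4879 ≈ 8.9847
99% CI: 37 ± 8.9847 = [28.0153, 45.9847]

[28.02, 45.98]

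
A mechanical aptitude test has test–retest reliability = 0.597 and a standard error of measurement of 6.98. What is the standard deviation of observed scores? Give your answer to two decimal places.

11.00

SD = SEM / √(1 − r) = 6.98 / √0.403 ≃ 6.98 / 0.635 ≃ 10.995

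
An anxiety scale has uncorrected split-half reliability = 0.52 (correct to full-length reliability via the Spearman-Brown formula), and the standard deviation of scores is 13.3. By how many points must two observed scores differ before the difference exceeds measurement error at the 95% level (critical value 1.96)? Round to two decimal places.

r_full = 2·0.52 / (1 + 0.52) ≈ 0.684
SEM = 13.300 · √(1 − 0.684) = 13.300 · √0.316 ≈ 13.300 · 0.562 ≈ 7.474
SE_diff = √2 · SEM ≈ 10.570
Minimum reliable difference = 1.96 · SE_diff ≈ 1.96 · 10.570 ≈ 20.717

20.72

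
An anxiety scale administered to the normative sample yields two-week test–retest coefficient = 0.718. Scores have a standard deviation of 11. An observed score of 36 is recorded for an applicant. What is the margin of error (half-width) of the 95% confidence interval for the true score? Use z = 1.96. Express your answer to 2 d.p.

SEM = 11.0000 · √(1 − 0.7180) = 11.0000 · √0.2820 ≈ 11.0000 · 0.5310 ≈ 5.8414
Margin = 1.96 · 5.8414 ≈ 11.4492

11.45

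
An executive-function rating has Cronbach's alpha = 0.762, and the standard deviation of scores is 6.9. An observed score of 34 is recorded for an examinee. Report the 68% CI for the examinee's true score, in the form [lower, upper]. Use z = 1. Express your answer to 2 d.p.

SEM = 6.9000*√(1 − 0.7620) ≈ 3.3662
Half-width = 1*3.3662 ≈ 3.3662
68% CI: 34 ± 3.3662 = [30.6338, 37.3662]

[30.63, 37.37]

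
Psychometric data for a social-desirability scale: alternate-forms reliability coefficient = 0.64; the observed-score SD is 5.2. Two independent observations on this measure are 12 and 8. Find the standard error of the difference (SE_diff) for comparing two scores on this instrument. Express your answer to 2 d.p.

4.41

SEM = 5.2000 · √(1 − 0.6400) = 5.2000 · √0.3600 ≈ 5.2000 · 0.6000 ≈ 3.1200
Standard error of the difference = 3.1200·√2 ≈ 4.4123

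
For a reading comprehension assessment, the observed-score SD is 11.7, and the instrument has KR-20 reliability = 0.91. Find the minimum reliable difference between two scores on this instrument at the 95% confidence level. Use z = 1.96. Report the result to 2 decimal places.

9.73

SEM = 11.7000 × √(1 − 0.9100) = 11.7000 × √0.0900 ≈ 11.7000 × 0.3000 ≈ 3.5100
SE_diff = √2 × SEM ≈ 4.9639
Minimum reliable difference = 1.96 × SE_diff ≈ 1.96 × 4.9639 ≈ 9.7292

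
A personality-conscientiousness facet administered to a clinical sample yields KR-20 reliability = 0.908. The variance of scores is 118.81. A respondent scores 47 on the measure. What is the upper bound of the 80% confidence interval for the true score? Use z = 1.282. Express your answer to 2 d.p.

51.24

σ = 118.81^(1/2) = 10.900
SEM = 10.900 × √(1 − 0.908) = 10.900 × √0.092 ≈ 10.900 × 0.303 ≈ 3.306
Half-width = 1.282×3.306 ≈ 4.238
Upper limit = 47 + 4.238 ≈ 51.238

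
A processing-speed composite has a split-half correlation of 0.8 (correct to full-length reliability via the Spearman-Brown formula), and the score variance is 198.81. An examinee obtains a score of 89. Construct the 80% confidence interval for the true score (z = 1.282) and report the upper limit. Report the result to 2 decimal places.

SD = √198.81 = 14.1000
r_full = 2·0.8 / (1 + 0.8) ≈ 0.8889
SEM = 14.1000*√(1 − 0.8889) ≈ 4.7000
Margin = 1.282 * 4.7000 ≈ 6.0254
Upper limit = 89 + 6.0254 ≈ 95.0254

95.03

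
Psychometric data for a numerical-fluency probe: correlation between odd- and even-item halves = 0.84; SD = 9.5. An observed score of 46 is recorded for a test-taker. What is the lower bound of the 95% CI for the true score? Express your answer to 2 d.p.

40.51

Full-length reliability (Spearman-Brown) = 2(0.84)/(1+0.84) ≈ 0.9130
SEM = 9.5000×√(1 − 0.9130) ≈ 2.8014
1.96 × SEM ≈ 5.4907
Lower bound: 46 − 5.4907 = 40.5093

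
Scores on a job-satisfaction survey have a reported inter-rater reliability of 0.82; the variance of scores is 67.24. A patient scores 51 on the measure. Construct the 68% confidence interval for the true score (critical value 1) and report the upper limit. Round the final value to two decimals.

SD = √67.24 ≃ 8.2000
The standard error of measurement is 8.2000*√(1 − 0.8200) ≃ 8.2000*0.4243 ≃ 3.4790.
Margin = 1 * 3.4790 ≃ 3.4790
Upper limit = 51 + 3.4790 ≃ 54.4790

54.48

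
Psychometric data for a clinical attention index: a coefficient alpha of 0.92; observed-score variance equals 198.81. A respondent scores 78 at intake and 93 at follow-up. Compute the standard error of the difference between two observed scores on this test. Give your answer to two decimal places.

SD = √198.81 = 14.10000
The standard error of measurement is 14.10000·√(1 − 0.92000) ≈ 14.10000·0.28284 ≈ 3.98808.
Standard error of the difference = 3.98808·√2 ≈ 5.64000

5.64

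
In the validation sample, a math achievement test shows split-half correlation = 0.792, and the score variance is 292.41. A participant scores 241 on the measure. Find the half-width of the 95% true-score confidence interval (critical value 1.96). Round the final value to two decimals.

σ = 292.41^(1/2) = 17.10000
r_full = 2·0.792 / (1 + 0.792) ≈ 0.88393
SEM = 17.10000*√(1 − 0.88393) ≈ 5.82584
Half-width = 1.96*5.82584 ≈ 11.41865

11.42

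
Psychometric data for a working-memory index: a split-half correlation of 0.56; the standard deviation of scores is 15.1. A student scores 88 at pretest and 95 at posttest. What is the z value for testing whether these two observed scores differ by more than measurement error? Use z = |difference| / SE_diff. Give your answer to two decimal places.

0.62

r_full = 2·0.56 / (1 + 0.56) ≈ 0.7179
SEM = 15.1000*√(1 − 0.7179) ≈ 8.0194
SE_diff = SEM * √2 ≈ 8.0194 * 1.4142 ≈ 11.3411
z = |88 − 95| / 11.3411 = 7 / 11.3411 ≈ 0.6172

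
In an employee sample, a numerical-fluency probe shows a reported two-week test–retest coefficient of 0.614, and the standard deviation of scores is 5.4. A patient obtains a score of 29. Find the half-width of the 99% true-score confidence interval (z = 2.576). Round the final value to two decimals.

SEM = 5.4000×√(1 − 0.6140) ≈ 3.3550
2.576 × SEM ≈ 8.6424

8.64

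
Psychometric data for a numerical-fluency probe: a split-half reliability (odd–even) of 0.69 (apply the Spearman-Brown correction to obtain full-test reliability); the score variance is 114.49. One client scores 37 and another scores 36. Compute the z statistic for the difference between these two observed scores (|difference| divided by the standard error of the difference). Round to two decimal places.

σ = 114.49^(1/2) = 10.70000
r_full = 2·0.69 / (1 + 0.69) ≈ 0.81657
SEM = 10.70000·√(1 − 0.81657) ≈ 4.58270
Standard error of the difference = 4.58270·√2 ≈ 6.48091
z = 1 / 6.48091 ≈ 0.15430

0.15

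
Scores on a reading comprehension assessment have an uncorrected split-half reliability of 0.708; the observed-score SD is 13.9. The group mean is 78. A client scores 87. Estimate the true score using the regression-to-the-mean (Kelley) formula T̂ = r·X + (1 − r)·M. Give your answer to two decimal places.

85.46

r_full = 2·0.708 / (1 + 0.708) ≈ 0.8290
T̂ = r·X + (1 − r)·M = 0.8290×87 + 0.1710×78 ≈ 72.1265 + 13.3349 ≈ 85.4614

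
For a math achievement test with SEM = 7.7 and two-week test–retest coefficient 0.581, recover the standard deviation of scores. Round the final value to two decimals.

11.90

SD = SEM / √(1 − r) = 7.7 / √0.419 ≈ 7.7 / 0.647 ≈ 11.896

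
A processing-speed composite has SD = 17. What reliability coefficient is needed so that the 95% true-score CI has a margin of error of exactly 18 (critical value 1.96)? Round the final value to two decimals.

0.71

SEM needed = half-width / z = 18/1.96 ≈ 9.1837
r = 1 − (9.1837/17)² ≈ 1 − 0.2918 ≈ 0.7082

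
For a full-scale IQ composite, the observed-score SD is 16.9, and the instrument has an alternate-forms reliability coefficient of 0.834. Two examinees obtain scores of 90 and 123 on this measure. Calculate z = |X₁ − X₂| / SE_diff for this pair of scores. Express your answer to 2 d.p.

The standard error of measurement is 16.900·√(1 − 0.834) ≈ 16.900·0.407 ≈ 6.886.
SE_diff = SEM · √2 ≈ 6.886 · 1.414 ≈ 9.738
z = 33 / 9.738 ≈ 3.389

3.39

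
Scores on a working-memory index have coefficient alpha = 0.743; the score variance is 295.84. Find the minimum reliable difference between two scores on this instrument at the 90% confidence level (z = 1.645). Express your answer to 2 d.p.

SD = √295.84 = 17.200
SEM = 17.200 * √(1 − 0.743) = 17.200 * √0.257 ≈ 17.200 * 0.507 ≈ 8.720
SE_diff = SEM * √2 ≈ 8.720 * 1.414 ≈ 12.331
Smallest detectable difference = 1.645*12.331 ≈ 20.285

20.29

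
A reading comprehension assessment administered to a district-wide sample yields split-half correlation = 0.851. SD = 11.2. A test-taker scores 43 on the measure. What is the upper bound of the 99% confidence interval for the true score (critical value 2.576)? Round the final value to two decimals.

51.19

Spearman-Brown: r = 2(0.851) / (1 + 0.851) = 1.7020 / 1.8510 ≈ 0.9195
SEM = 11.2000*√(1 − 0.9195) ≈ 3.1777
Margin = 2.576 * 3.1777 ≈ 8.1857
Upper bound: 43 + 8.1857 = 51.1857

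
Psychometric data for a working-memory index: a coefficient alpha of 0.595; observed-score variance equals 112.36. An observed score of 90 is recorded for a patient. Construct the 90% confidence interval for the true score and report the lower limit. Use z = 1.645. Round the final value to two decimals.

78.90

SD = √112.36 = 10.60000
SEM = 10.60000·√(1 − 0.59500) ≈ 6.74580
Margin = 1.645 · 6.74580 ≈ 11.09684
Lower bound: 90 − 11.09684 = 78.90316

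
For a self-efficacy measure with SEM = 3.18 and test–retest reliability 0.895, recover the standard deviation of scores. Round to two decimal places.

SD = 3.18 / √(1 − 0.895) ≈ 9.81369

9.81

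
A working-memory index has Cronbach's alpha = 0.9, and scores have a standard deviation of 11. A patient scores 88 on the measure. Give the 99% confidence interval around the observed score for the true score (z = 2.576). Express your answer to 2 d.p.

SEM = 11.00000 × √(1 − 0.90000) = 11.00000 × √0.10000 ≈ 11.00000 × 0.31623 ≈ 3.47851
Margin = 2.576 × 3.47851 ≈ 8.96063
Interval: (79.03937, 96.96063)

[79.04, 96.96]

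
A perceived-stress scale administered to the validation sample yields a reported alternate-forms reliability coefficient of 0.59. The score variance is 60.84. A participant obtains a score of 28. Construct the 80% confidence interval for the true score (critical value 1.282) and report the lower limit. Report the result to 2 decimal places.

SD = √60.84 ≈ 7.8000
SEM = 7.8000×√(1 − 0.5900) ≈ 4.9944
Margin = 1.282 × 4.9944 ≈ 6.4029
Lower limit = 28 − 6.4029 ≈ 21.5971

21.60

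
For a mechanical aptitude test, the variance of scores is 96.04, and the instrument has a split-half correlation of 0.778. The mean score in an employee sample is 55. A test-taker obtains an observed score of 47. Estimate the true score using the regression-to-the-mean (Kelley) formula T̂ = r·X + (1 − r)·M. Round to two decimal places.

48.00

r_full = 2·0.778 / (1 + 0.778) ≈ 0.87514
T̂ = r·X + (1 − r)·M = 0.87514×47 + 0.12486×55 ≈ 41.13161 + 6.86727 ≈ 47.99888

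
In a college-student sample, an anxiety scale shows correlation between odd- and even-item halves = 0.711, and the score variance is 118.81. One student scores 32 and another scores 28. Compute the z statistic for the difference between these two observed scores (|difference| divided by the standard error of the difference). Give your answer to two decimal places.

0.63

SD = √118.81 = 10.900
r_full = 2·0.711 / (1 + 0.711) ≈ 0.831
SEM = 10.900×√(1 − 0.831) ≈ 4.480
SE_diff = √2 × SEM ≈ 6.335
z = |32 − 28| / 6.335 = 4 / 6.335 ≈ 0.631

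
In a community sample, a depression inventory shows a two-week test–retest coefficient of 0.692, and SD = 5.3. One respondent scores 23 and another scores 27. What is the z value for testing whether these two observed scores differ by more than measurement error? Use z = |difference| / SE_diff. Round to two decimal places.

SEM = 5.300 · √(1 − 0.692) = 5.300 · √0.308 ≈ 5.300 · 0.555 ≈ 2.941
SE_diff = SEM · √2 ≈ 2.941 · 1.414 ≈ 4.160
z = 4 / 4.160 ≈ 0.962

0.96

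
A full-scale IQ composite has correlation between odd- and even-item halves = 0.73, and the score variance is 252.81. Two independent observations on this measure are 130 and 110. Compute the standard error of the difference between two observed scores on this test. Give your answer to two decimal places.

8.88

SD = √252.81 = 15.9000
r_full = 2·0.73 / (1 + 0.73) ≈ 0.8439
SEM = 15.9000 × √(1 − 0.8439) = 15.9000 × √0.1561 ≈ 15.9000 × 0.3951 ≈ 6.2814
Standard error of the difference = 6.2814·√2 ≈ 8.8832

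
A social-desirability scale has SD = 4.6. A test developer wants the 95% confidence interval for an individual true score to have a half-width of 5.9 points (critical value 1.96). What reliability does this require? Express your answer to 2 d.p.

0.57

SEM needed = half-width / z = 5.9/1.96 ≃ 3.010
r = 1 − (SEM / SD)² = 1 − (3.010 / 4.6)² ≃ 1 − 0.428 ≃ 0.572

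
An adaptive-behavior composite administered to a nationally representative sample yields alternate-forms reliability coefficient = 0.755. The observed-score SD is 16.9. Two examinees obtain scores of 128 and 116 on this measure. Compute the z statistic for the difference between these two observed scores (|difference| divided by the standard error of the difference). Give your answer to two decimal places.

1.01

SEM = 16.900×√(1 − 0.755) ≃ 8.365
Standard error of the difference = 8.365·√2 ≃ 11.830
z = 12 / 11.830 ≃ 1.014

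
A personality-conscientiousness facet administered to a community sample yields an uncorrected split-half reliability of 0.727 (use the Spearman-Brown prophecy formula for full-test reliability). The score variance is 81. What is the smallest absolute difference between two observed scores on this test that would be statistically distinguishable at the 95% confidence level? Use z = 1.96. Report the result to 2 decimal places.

9.92

σ = 81^(1/2) = 9.000
Spearman-Brown: r = 2(0.727) / (1 + 0.727) = 1.454 / 1.727 ≈ 0.842
The standard error of measurement is 9.000×√(1 − 0.842) ≈ 9.000×0.398 ≈ 3.578.
Standard error of the difference = 3.578·√2 ≈ 5.060
Smallest detectable difference = 1.96×5.060 ≈ 9.919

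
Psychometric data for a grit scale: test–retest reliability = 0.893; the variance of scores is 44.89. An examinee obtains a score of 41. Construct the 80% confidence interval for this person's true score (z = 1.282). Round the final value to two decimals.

[38.19, 43.81]

σ = 44.89^(1/2) = 6.7000
SEM = 6.7000 × √(1 − 0.8930) = 6.7000 × √0.1070 ≈ 6.7000 × 0.3271 ≈ 2.1916
1.282 × SEM ≈ 2.8097
Interval: (38.1903, 43.8097)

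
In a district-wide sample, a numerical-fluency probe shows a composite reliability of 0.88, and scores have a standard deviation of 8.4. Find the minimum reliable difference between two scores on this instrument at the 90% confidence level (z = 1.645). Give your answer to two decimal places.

6.77

SEM = 8.40000*√(1 − 0.88000) ≈ 2.90985
SE_diff = SEM * √2 ≈ 2.90985 * 1.41421 ≈ 4.11514
Minimum reliable difference = 1.645 * SE_diff ≈ 1.645 * 4.11514 ≈ 6.76941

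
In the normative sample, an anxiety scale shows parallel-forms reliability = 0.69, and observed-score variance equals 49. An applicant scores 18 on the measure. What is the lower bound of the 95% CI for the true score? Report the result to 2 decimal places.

10.36

SD = √49 = 7.000
SEM = 7.000 · √(1 − 0.690) = 7.000 · √0.310 ≃ 7.000 · 0.557 ≃ 3.897
Half-width = 1.96·3.897 ≃ 7.639
Lower limit = 18 − 7.639 ≃ 10.361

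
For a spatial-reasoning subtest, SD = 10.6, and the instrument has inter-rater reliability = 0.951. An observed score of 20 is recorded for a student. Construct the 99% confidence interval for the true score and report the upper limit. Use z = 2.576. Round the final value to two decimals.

26.04

SEM = 10.6000·√(1 − 0.9510) ≈ 2.3464
Half-width = 2.576·2.3464 ≈ 6.0444
Upper limit = 20 + 6.0444 ≈ 26.0444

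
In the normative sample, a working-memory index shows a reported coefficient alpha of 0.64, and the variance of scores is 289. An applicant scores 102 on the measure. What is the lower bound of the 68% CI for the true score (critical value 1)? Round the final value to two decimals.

91.80

SD = √289 = 17.00000
The standard error of measurement is 17.00000×√(1 − 0.64000) ≈ 17.00000×0.60000 ≈ 10.20000.
1 × SEM ≈ 10.20000
Lower limit = 102 − 10.20000 ≈ 91.80000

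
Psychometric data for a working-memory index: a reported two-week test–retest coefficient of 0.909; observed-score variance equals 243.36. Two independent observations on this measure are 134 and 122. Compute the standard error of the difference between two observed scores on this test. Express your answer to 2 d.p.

6.66

SD = √243.36 ≈ 15.600
SEM = 15.600*√(1 − 0.909) ≈ 4.706
SE_diff = SEM * √2 ≈ 4.706 * 1.414 ≈ 6.655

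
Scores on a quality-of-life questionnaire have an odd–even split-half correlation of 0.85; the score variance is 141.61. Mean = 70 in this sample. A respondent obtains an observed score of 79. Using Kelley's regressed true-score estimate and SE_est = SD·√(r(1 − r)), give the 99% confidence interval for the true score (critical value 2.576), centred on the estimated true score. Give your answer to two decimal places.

SD = √141.61 ≃ 11.90000
Spearman-Brown: r = 2(0.85) / (1 + 0.85) = 1.70000 / 1.85000 ≃ 0.91892
T̂ = r·X + (1 − r)·M = 0.91892×79 + 0.08108×70 ≃ 72.59459 + 5.67568 ≃ 78.27027
SE_est = SD × √(r(1 − r)) = 11.90000 × √0.07451 ≃ 11.90000 × 0.27296 ≃ 3.24822
99% CI: 78.27027 ± 8.36741 ≃ (69.90286, 86.63768)

[69.90, 86.64]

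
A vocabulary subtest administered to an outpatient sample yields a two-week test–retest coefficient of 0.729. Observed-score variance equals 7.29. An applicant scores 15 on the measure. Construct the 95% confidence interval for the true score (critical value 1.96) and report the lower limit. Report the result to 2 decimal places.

12.25

SD = √7.29 ≈ 2.7000
SEM = 2.7000 · √(1 − 0.7290) = 2.7000 · √0.2710 ≈ 2.7000 · 0.5206 ≈ 1.4056
1.96 · SEM ≈ 2.7549
Lower limit = 15 − 2.7549 ≈ 12.2451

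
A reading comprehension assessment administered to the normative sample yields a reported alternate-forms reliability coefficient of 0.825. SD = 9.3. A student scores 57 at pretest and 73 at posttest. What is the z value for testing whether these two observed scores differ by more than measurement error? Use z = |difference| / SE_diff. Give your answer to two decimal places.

SEM = 9.3000*√(1 − 0.8250) ≈ 3.8905
SE_diff = √2 * SEM ≈ 5.5020
z = |57 − 73| / 5.5020 = 16 / 5.5020 ≈ 2.9081

2.91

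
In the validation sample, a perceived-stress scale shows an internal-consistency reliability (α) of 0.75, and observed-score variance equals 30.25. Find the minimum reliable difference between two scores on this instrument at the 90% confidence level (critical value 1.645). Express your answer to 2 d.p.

SD = √30.25 ≃ 5.5000
SEM = 5.5000 * √(1 − 0.7500) = 5.5000 * √0.2500 ≃ 5.5000 * 0.5000 ≃ 2.7500
SE_diff = √2 * SEM ≃ 3.8891
Minimum reliable difference = 1.645 * SE_diff ≃ 1.645 * 3.8891 ≃ 6.3975

6.40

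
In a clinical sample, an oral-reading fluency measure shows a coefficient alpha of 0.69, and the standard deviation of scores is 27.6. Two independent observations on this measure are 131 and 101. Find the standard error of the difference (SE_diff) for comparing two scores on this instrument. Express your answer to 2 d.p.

SEM = 27.60000 × √(1 − 0.69000) = 27.60000 × √0.31000 ≈ 27.60000 × 0.55678 ≈ 15.36703
SE_diff = √2 × SEM ≈ 21.73226

21.73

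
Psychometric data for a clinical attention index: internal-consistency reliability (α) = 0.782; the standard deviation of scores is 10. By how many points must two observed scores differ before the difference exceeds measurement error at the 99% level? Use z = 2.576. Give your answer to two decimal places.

SEM = 10.0000 × √(1 − 0.7820) = 10.0000 × √0.2180 ≈ 10.0000 × 0.4669 ≈ 4.6690
Standard error of the difference = 4.6690·√2 ≈ 6.6030
Smallest detectable difference = 2.576×6.6030 ≈ 17.0094

17.01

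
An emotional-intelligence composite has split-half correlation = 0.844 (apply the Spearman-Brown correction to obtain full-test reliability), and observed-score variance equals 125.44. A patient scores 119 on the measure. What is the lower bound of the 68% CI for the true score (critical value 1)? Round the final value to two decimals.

σ = 125.44^(1/2) = 11.20000
Spearman-Brown: r = 2(0.844) / (1 + 0.844) = 1.68800 / 1.84400 ≈ 0.91540
The standard error of measurement is 11.20000·√(1 − 0.91540) ≈ 11.20000·0.29086 ≈ 3.25762.
Margin = 1 · 3.25762 ≈ 3.25762
Lower limit = 119 − 3.25762 ≈ 115.74238

115.74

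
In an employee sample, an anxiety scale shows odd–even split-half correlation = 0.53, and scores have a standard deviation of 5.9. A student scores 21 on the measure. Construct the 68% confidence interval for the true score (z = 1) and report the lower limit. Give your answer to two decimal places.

Spearman-Brown: r = 2(0.53) / (1 + 0.53) = 1.060 / 1.530 ≈ 0.693
The standard error of measurement is 5.900×√(1 − 0.693) ≈ 5.900×0.554 ≈ 3.270.
Margin = 1 × 3.270 ≈ 3.270
Lower limit = 21 − 3.270 ≈ 17.730

17.73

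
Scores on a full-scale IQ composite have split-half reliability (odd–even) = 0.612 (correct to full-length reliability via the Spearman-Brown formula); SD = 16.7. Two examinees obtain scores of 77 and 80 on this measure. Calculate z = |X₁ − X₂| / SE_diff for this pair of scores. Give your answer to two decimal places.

0.26

r_full = 2·0.612 / (1 + 0.612) ≈ 0.759
The standard error of measurement is 16.700*√(1 − 0.759) ≈ 16.700*0.491 ≈ 8.193.
SE_diff = SEM * √2 ≈ 8.193 * 1.414 ≈ 11.587
z = |77 − 80| / 11.587 = 3 / 11.587 ≈ 0.259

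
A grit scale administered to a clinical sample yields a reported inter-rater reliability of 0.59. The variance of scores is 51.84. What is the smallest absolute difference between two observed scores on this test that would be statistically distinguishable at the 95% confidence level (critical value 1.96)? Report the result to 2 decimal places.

12.78

SD = √51.84 = 7.2000
SEM = 7.2000 × √(1 − 0.5900) = 7.2000 × √0.4100 ≈ 7.2000 × 0.6403 ≈ 4.6102
SE_diff = √2 × SEM ≈ 6.5199
Minimum reliable difference = 1.96 × SE_diff ≈ 1.96 × 6.5199 ≈ 12.7790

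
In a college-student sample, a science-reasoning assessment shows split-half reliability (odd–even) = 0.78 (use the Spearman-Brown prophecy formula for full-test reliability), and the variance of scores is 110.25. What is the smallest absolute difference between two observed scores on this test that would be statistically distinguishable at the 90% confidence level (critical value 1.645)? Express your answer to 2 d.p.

SD = √110.25 = 10.5000
Spearman-Brown: r = 2(0.78) / (1 + 0.78) = 1.5600 / 1.7800 ≃ 0.8764
SEM = 10.5000 × √(1 − 0.8764) = 10.5000 × √0.1236 ≃ 10.5000 × 0.3516 ≃ 3.6914
Standard error of the difference = 3.6914·√2 ≃ 5.2204
Smallest detectable difference = 1.645×5.2204 ≃ 8.5876

8.59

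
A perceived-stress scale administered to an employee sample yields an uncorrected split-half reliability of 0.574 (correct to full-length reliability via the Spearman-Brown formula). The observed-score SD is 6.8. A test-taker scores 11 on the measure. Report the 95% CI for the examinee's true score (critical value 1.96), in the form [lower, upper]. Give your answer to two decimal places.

[4.07, 17.93]

r_full = 2·0.574 / (1 + 0.574) ≃ 0.72935
SEM = 6.80000 · √(1 − 0.72935) = 6.80000 · √0.27065 ≃ 6.80000 · 0.52024 ≃ 3.53762
Half-width = 1.96·3.53762 ≃ 6.93374
95% CI: 11 ± 6.93374 = [4.06626, 17.93374]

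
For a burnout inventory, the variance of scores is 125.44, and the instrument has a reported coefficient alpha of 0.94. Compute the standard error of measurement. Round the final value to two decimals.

2.74

SD = √125.44 ≈ 11.200
SEM = 11.200 · √(1 − 0.940) = 11.200 · √0.060 ≈ 11.200 · 0.245 ≈ 2.743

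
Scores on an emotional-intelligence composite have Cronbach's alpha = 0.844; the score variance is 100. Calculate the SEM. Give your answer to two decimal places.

3.95

σ = 100^(1/2) = 10.0000
SEM = 10.0000 · √(1 − 0.8440) = 10.0000 · √0.1560 ≈ 10.0000 · 0.3950 ≈ 3.9497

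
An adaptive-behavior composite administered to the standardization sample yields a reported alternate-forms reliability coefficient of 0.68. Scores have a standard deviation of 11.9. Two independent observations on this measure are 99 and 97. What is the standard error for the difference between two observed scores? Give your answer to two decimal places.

SEM = 11.90000·√(1 − 0.68000) ≈ 6.73166
Standard error of the difference = 6.73166·√2 ≈ 9.52000

9.52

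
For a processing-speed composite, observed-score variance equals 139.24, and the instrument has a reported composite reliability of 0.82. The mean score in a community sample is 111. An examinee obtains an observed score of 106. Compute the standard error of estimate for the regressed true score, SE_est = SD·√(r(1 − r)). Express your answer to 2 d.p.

4.53

SD = √139.24 = 11.80000
SE_est = SD · √(r(1 − r)) = 11.80000 · √0.14760 ≈ 11.80000 · 0.38419 ≈ 4.53341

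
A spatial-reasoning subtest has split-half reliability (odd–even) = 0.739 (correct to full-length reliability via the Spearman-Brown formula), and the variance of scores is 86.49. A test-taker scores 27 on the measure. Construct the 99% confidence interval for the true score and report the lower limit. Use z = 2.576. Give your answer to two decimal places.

17.72

SD = √86.49 = 9.30000
Full-length reliability (Spearman-Brown) = 2(0.739)/(1+0.739) ≈ 0.84991
The standard error of measurement is 9.30000*√(1 − 0.84991) ≈ 9.30000*0.38741 ≈ 3.60291.
Margin = 2.576 * 3.60291 ≈ 9.28110
Lower limit = 27 − 9.28110 ≈ 17.71890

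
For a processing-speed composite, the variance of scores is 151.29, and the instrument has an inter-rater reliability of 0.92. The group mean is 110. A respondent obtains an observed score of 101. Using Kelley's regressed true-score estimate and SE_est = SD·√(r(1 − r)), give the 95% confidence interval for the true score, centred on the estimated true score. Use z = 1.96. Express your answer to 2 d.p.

[95.18, 108.26]

SD = √151.29 = 12.3000
T̂ = 0.9200(101) + 0.0800(110) ≈ 101.7200
SE_est = SD × √(r(1 − r)) = 12.3000 × √0.0736 ≈ 12.3000 × 0.2713 ≈ 3.3369
CI = 101.7200 ± 1.96 × 3.3369 → [95.1797, 108.2603]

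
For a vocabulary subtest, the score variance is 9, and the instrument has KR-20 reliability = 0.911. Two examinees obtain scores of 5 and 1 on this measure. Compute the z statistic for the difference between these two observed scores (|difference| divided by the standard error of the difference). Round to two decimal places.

3.16

σ = 9^(1/2) = 3.0000
SEM = 3.0000 × √(1 − 0.9110) = 3.0000 × √0.0890 ≈ 3.0000 × 0.2983 ≈ 0.8950
SE_diff = √2 × SEM ≈ 1.2657
z = 4 / 1.2657 ≈ 3.1603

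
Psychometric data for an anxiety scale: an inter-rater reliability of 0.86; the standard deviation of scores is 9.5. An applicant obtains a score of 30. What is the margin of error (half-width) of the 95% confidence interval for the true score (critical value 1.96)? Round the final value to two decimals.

SEM = 9.500·√(1 − 0.860) ≈ 3.555
1.96 · SEM ≈ 6.967

6.97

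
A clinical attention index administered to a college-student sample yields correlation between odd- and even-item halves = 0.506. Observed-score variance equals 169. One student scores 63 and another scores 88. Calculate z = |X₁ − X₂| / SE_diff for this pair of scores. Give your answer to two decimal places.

SD = √169 = 13.000
Full-length reliability (Spearman-Brown) = 2(0.506)/(1+0.506) ≈ 0.672
SEM = 13.000·√(1 − 0.672) ≈ 7.446
SE_diff = √2 · SEM ≈ 10.530
z = 25 / 10.530 ≈ 2.374

2.37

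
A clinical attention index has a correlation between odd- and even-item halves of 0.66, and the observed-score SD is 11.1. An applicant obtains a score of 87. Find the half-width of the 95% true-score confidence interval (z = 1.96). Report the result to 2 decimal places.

Spearman-Brown: r = 2(0.66) / (1 + 0.66) = 1.3200 / 1.6600 ≈ 0.7952
SEM = 11.1000 × √(1 − 0.7952) = 11.1000 × √0.2048 ≈ 11.1000 × 0.4526 ≈ 5.0235
1.96 × SEM ≈ 9.8461

9.85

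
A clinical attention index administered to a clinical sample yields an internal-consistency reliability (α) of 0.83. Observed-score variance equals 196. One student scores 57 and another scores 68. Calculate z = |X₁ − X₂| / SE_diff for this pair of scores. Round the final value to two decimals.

1.35

SD = √196 = 14.0000
SEM = 14.0000 × √(1 − 0.8300) = 14.0000 × √0.1700 ≈ 14.0000 × 0.4123 ≈ 5.7723
Standard error of the difference = 5.7723·√2 ≈ 8.1633
z = |57 − 68| / 8.1633 = 11 / 8.1633 ≈ 1.3475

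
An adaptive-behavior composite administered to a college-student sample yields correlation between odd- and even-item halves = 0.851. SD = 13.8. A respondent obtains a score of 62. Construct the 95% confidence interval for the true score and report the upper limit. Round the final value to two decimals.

69.67

r_full = 2·0.851 / (1 + 0.851) ≃ 0.9195
SEM = 13.8000 * √(1 − 0.9195) = 13.8000 * √0.0805 ≃ 13.8000 * 0.2837 ≃ 3.9153
Margin = 1.96 * 3.9153 ≃ 7.6741
Upper bound: 62 + 7.6741 = 69.6741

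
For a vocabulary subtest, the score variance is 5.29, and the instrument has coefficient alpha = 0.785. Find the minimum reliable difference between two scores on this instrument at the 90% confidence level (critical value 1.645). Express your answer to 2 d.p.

SD = √5.29 = 2.300
SEM = 2.300 × √(1 − 0.785) = 2.300 × √0.215 ≈ 2.300 × 0.464 ≈ 1.066
SE_diff = √2 × SEM ≈ 1.508
Smallest detectable difference = 1.645×1.508 ≈ 2.481

2.48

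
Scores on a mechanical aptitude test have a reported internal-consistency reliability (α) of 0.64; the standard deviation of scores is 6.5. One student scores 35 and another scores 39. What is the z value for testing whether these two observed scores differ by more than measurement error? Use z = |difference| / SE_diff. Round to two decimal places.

0.73

SEM = 6.50000 × √(1 − 0.64000) = 6.50000 × √0.36000 ≈ 6.50000 × 0.60000 ≈ 3.90000
SE_diff = SEM × √2 ≈ 3.90000 × 1.41421 ≈ 5.51543
z = |35 − 39| / 5.51543 = 4 / 5.51543 ≈ 0.72524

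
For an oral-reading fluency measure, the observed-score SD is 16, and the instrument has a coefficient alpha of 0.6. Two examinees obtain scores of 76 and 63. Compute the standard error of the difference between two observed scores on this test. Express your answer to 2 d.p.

SEM = 16.0000*√(1 − 0.6000) ≃ 10.1193
SE_diff = √2 * SEM ≃ 14.3108

14.31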